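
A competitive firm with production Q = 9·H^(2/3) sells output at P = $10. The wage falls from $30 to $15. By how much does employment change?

ΔH = 56

From P·MP_H = w with MP_H = 6·H^(-1/3), the labor demand is H(w) = (60/w)^(3).
At w = 30: H = 8. At w = 15: H = 64.
ΔH = 64 − 8 = 56.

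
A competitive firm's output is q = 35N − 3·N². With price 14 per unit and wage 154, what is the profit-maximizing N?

The marginal product of N is MP_N = 35 − 6N.
A price-taking firm hires until the value of the marginal product equals the wage: P·MP_N = w, so 14·(35 − 6N) = 154.
Then 35 − 6N = 11, giving N = 4.

N* = 4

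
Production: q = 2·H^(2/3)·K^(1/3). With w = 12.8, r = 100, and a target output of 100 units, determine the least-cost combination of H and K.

H* = 125, K* = 8

Cost minimization requires the marginal rate of technical substitution to equal the input-price ratio: MP_H/MP_K = w/r.
Here MP_H/MP_K = (2/3)·(K/H)/(1/3) = 2·(K/H). Setting this equal to 12.8/100 = 0.128 gives K = 0.064H.
Substituting into q = 100: 2·H^(2/3)·(0.064H)^(1/3) = 100.
Solving, H = 125 and K = 8.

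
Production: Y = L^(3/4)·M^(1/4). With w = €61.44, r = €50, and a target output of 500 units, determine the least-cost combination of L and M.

Cost minimization requires the marginal rate of technical substitution to equal the input-price ratio: MP_L/MP_M = w/r.
Here MP_L/MP_M = (3/4)·(M/L)/(1/4) = 3·(M/L). Setting this equal to 61.44/50 = 1.2288 gives M = 0.4096L.
Substituting into Y = 500: L^(3/4)·(0.4096L)^(1/4) = 500.
Solving, L = 625 and M = 256.

L* = 625, M* = 256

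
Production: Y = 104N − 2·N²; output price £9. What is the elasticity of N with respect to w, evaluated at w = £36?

ε = -0.04

From P·MP_N = w with MP_N = 104 − 4N, labor demand is N(w) = (104 − w/9)/4.
dN/dw = −1/(36) = -1/36.
At w = 36, N = 25, so ε = (dN/dw)·(w/N) = (-1/36)·(36/25) = -0.04.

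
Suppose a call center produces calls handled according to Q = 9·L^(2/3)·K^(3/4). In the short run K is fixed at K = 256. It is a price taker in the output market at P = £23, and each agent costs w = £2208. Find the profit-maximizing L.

With K = 256, MP_L = (2/3)·9·L^(-1/3)·256^(3/4) = 384·L^(-1/3).
Profit maximization for a price taker requires P·MP_L = w: 23·384·L^(-1/3) = 2208.
So L^(-1/3) = 0.25, which gives L = 64.

L* = 64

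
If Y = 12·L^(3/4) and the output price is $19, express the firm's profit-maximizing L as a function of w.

L(w) = (171/w)^(4)

MP_L = (3/4)·12·L^(-1/4) = 9·L^(-1/4).
Setting P·MP_L = w: 171·L^(-1/4) = w.
Solving for L: L^(-1/4) = w/171, so L = (171/w)^(4).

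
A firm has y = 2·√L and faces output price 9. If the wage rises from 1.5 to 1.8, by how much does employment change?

From P·MP_L = w with MP_L = L^(-1/2), the labor demand is L(w) = (9/w)^(2).
At w = 1.5: L = 36. At w = 1.8: L = 25.
ΔL = 25 − 36 = -11.

ΔL = -11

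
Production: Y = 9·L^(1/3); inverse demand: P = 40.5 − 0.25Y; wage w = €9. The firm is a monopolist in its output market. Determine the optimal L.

L* = 27

Marginal revenue from the inverse demand is MR = 40.5 − 0.5Y.
The marginal product is MP_L = 3·L^(-2/3).
A monopolist hires until marginal revenue product equals the wage: MR·MP_L = w.
At L, Y = 9·L^(1/3). Substituting and solving: (40.5 − 4.5·L^(1/3))·3·L^(-2/3) = 9 gives L = 27.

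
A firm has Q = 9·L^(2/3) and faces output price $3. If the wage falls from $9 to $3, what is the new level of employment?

From P·MP_L = w with MP_L = 6·L^(-1/3), the labor demand is L(w) = (18/w)^(3).
At w = 9: L = 8. At w = 3: L = 216.

L* = 216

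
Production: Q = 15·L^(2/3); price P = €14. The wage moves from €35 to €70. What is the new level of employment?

From P·MP_L = w with MP_L = 10·L^(-1/3), the labor demand is L(w) = (140/w)^(3).
At w = 35: L = 64. At w = 70: L = 8.

L* = 8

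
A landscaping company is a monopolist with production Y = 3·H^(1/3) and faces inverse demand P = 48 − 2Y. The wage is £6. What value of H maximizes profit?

H* = 8

Marginal revenue from the inverse demand is MR = 48 − 4Y.
The marginal product is MP_H = H^(-2/3).
A monopolist hires until marginal revenue product equals the wage: MR·MP_H = w.
At H, Y = 3·H^(1/3). Substituting and solving: (48 − 12·H^(1/3))·H^(-2/3) = 6 gives H = 8.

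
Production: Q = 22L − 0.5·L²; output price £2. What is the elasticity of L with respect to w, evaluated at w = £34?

ε = -3.4

From P·MP_L = w with MP_L = 22 − L, labor demand is L(w) = 22 − w/2.
dL/dw = −1/(2) = -0.5.
At w = 34, L = 5, so ε = (dL/dw)·(w/L) = (-0.5)·(34/5) = -3.4.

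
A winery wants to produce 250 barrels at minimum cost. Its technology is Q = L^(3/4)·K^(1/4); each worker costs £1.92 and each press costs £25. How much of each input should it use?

L* = 625, K* = 16

Cost minimization requires the marginal rate of technical substitution to equal the input-price ratio: MP_L/MP_K = w/r.
Here MP_L/MP_K = (3/4)·(K/L)/(1/4) = 3·(K/L). Setting this equal to 1.92/25 = 0.0768 gives K = 0.0256L.
Substituting into Q = 250: L^(3/4)·(0.0256L)^(1/4) = 250.
Solving, L = 625 and K = 16.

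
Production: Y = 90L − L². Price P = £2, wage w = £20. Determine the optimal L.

The marginal product of L is MP_L = 90 − 2L.
A price-taking firm hires until the value of the marginal product equals the wage: P·MP_L = w, so 2·(90 − 2L) = 20.
Then 90 − 2L = 10, giving L = 40.

L* = 40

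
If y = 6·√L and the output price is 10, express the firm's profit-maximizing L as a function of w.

MP_L = (1/2)·6·L^(-1/2) = 3·L^(-1/2).
Setting P·MP_L = w: 30·L^(-1/2) = w.
Solving for L: L^(-1/2) = w/30, so L = (30/w)^(2).

L(w) = 900/w²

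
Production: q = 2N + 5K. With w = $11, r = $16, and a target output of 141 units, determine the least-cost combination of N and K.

N* = 0, K* = 28.2

The inputs are perfect substitutes, so the firm uses whichever has the lower cost per unit of output.
Cost per unit of output via N is w/2 = 5.5; via K it is r/5 = 3.2. K is cheaper.
Producing q = 141 with K alone: N = 0, K = 28.2.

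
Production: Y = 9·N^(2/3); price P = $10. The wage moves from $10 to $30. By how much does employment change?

From P·MP_N = w with MP_N = 6·N^(-1/3), the labor demand is N(w) = (60/w)^(3).
At w = 10: N = 216. At w = 30: N = 8.
ΔN = 8 − 216 = -208.

ΔN = -208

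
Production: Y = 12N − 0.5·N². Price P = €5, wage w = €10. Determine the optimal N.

The marginal product of N is MP_N = 12 − N.
A price-taking firm hires until the value of the marginal product equals the wage: P·MP_N = w, so 5·(12 − N) = 10.
Then 12 − N = 2, giving N = 10.

N* = 10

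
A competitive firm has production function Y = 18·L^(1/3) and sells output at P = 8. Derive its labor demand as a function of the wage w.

L(w) = (48/w)^(3/2)

MP_L = (1/3)·18·L^(-2/3) = 6·L^(-2/3).
Setting P·MP_L = w: 48·L^(-2/3) = w.
Solving for L: L^(-2/3) = w/48, so L = (48/w)^(3/2).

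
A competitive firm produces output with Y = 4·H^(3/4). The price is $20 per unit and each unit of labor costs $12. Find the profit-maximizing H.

MP_H = (3/4)·4·H^(-1/4) = 3·H^(-1/4).
Profit maximization for a price taker requires P·MP_H = w: 20·3·H^(-1/4) = 12.
So H^(-1/4) = 0.2, which gives H = 625.

H* = 625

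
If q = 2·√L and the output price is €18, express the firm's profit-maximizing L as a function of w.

L(w) = 324/w²

MP_L = (1/2)·2·L^(-1/2) = L^(-1/2).
Setting P·MP_L = w: 18·L^(-1/2) = w.
Solving for L: L^(-1/2) = w/18, so L = (18/w)^(2).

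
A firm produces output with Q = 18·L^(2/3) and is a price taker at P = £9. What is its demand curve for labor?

MP_L = (2/3)·18·L^(-1/3) = 12·L^(-1/3).
Setting P·MP_L = w: 108·L^(-1/3) = w.
Solving for L: L^(-1/3) = w/108, so L = (108/w)^(3).

L(w) = 1259712/w³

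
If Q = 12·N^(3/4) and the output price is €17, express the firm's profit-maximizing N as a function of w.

MP_N = (3/4)·12·N^(-1/4) = 9·N^(-1/4).
Setting P·MP_N = w: 153·N^(-1/4) = w.
Solving for N: N^(-1/4) = w/153, so N = (153/w)^(4).

N(w) = (153/w)^(4)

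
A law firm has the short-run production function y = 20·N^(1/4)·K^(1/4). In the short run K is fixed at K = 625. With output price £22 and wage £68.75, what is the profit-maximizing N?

N* = 16

With K = 625, MP_N = (1/4)·20·N^(-3/4)·625^(1/4) = 25·N^(-3/4).
Profit maximization for a price taker requires P·MP_N = w: 22·25·N^(-3/4) = 68.75.
So N^(-3/4) = 0.125, which gives N = 16.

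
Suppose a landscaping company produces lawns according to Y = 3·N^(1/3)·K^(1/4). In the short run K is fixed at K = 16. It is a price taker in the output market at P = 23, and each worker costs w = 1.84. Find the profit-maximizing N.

N* = 125

With K = 16, MP_N = (1/3)·3·N^(-2/3)·16^(1/4) = 2·N^(-2/3).
Profit maximization for a price taker requires P·MP_N = w: 23·2·N^(-2/3) = 1.84.
So N^(-2/3) = 0.04, which gives N = 125.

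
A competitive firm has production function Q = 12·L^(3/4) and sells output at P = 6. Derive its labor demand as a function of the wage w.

L(w) = 8503056/w^(4)

MP_L = (3/4)·12·L^(-1/4) = 9·L^(-1/4).
Setting P·MP_L = w: 54·L^(-1/4) = w.
Solving for L: L^(-1/4) = w/54, so L = (54/w)^(4).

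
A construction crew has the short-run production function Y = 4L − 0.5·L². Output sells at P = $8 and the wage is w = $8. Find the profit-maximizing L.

L* = 3

The marginal product of L is MP_L = 4 − L.
A price-taking firm hires until the value of the marginal product equals the wage: P·MP_L = w, so 8·(4 − L) = 8.
Then 4 − L = 1, giving L = 3.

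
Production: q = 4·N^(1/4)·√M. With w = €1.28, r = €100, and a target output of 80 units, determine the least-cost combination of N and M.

Cost minimization requires the marginal rate of technical substitution to equal the input-price ratio: MP_N/MP_M = w/r.
Here MP_N/MP_M = (1/4)·(M/N)/(1/2) = 0.5·(M/N). Setting this equal to 1.28/100 = 0.0128 gives M = 0.0256N.
Substituting into q = 80: 4·N^(1/4)·(0.0256N)^(1/2) = 80.
Solving, N = 625 and M = 16.

N* = 625, M* = 16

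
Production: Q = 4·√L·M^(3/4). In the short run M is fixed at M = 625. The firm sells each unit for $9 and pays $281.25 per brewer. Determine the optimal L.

L* = 64

With M = 625, MP_L = (1/2)·4·L^(-1/2)·625^(3/4) = 250·L^(-1/2).
Profit maximization for a price taker requires P·MP_L = w: 9·250·L^(-1/2) = 281.25.
So L^(-1/2) = 0.125, which gives L = 64.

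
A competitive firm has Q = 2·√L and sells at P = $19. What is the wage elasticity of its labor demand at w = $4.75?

MP_L = (1/2)·2·L^(-1/2), so P·MP_L = w gives 19·L^(-1/2) = w.
Solving, L(w) = (19/w)^(2). This is a constant-elasticity form: L ∝ w^(−2), so ε = −2.

ε = -2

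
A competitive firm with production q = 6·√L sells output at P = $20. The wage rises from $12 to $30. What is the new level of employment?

From P·MP_L = w with MP_L = 3·L^(-1/2), the labor demand is L(w) = (60/w)^(2).
At w = 12: L = 25. At w = 30: L = 4.

L* = 4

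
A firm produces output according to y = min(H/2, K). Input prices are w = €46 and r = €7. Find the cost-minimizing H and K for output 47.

With a fixed-proportions technology, the cost-minimizing bundle uses no slack in either input: H/2 = K = y.
So H = 2·47 = 94 and K = 47.

H* = 94, K* = 47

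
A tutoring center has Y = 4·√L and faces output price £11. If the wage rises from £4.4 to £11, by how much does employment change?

ΔL = -21

From P·MP_L = w with MP_L = 2·L^(-1/2), the labor demand is L(w) = (22/w)^(2).
At w = 4.4: L = 25. At w = 11: L = 4.
ΔL = 4 − 25 = -21.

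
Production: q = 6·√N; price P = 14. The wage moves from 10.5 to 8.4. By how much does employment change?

From P·MP_N = w with MP_N = 3·N^(-1/2), the labor demand is N(w) = (42/w)^(2).
At w = 10.5: N = 16. At w = 8.4: N = 25.
ΔN = 25 − 16 = 9.

ΔN = 9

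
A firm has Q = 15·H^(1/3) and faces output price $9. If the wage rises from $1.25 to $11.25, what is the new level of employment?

H* = 8

From P·MP_H = w with MP_H = 5·H^(-2/3), the labor demand is H(w) = (45/w)^(3/2).
At w = 1.25: H = 216. At w = 11.25: H = 8.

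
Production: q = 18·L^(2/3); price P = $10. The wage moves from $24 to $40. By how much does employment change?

ΔL = -98

From P·MP_L = w with MP_L = 12·L^(-1/3), the labor demand is L(w) = (120/w)^(3).
At w = 24: L = 125. At w = 40: L = 27.
ΔL = 27 − 125 = -98.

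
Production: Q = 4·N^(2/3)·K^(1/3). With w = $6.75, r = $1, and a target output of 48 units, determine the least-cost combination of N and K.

Cost minimization requires the marginal rate of technical substitution to equal the input-price ratio: MP_N/MP_K = w/r.
Here MP_N/MP_K = (2/3)·(K/N)/(1/3) = 2·(K/N). Setting this equal to 6.75/1 = 6.75 gives K = 3.375N.
Substituting into Q = 48: 4·N^(2/3)·(3.375N)^(1/3) = 48.
Solving, N = 8 and K = 27.

N* = 8, K* = 27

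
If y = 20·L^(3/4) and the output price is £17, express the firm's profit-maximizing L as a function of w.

MP_L = (3/4)·20·L^(-1/4) = 15·L^(-1/4).
Setting P·MP_L = w: 255·L^(-1/4) = w.
Solving for L: L^(-1/4) = w/255, so L = (255/w)^(4).

L(w) = (255/w)^(4)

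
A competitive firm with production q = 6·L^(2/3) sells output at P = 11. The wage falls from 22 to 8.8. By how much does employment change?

From P·MP_L = w with MP_L = 4·L^(-1/3), the labor demand is L(w) = (44/w)^(3).
At w = 22: L = 8. At w = 8.8: L = 125.
ΔL = 125 − 8 = 117.

ΔL = 117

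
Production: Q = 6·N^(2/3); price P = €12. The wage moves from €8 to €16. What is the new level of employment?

From P·MP_N = w with MP_N = 4·N^(-1/3), the labor demand is N(w) = (48/w)^(3).
At w = 8: N = 216. At w = 16: N = 27.

N* = 27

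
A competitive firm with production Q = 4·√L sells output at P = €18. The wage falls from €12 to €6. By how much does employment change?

ΔL = 27

From P·MP_L = w with MP_L = 2·L^(-1/2), the labor demand is L(w) = (36/w)^(2).
At w = 12: L = 9. At w = 6: L = 36.
ΔL = 36 − 9 = 27.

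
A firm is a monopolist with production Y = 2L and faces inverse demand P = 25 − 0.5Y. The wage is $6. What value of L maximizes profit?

L* = 11

Marginal revenue from the inverse demand is MR = 25 − Y.
The marginal product is MP_L = 2.
A monopolist hires until marginal revenue product equals the wage: MR·MP_L = w.
(25 − 2L)·2 = 6, so L = 11.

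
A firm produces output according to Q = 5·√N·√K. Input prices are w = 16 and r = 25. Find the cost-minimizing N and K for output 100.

Cost minimization requires the marginal rate of technical substitution to equal the input-price ratio: MP_N/MP_K = w/r.
Here MP_N/MP_K = (1/2)·(K/N)/(1/2) = (K/N). Setting this equal to 16/25 = 0.64 gives K = 0.64N.
Substituting into Q = 100: 5·N^(1/2)·(0.64N)^(1/2) = 100.
Solving, N = 25 and K = 16.

N* = 25, K* = 16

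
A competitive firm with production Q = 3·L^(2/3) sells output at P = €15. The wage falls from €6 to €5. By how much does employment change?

From P·MP_L = w with MP_L = 2·L^(-1/3), the labor demand is L(w) = (30/w)^(3).
At w = 6: L = 125. At w = 5: L = 216.
ΔL = 216 − 125 = 91.

ΔL = 91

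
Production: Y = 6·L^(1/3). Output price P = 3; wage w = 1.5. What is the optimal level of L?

MP_L = (1/3)·6·L^(-2/3) = 2·L^(-2/3).
Profit maximization for a price taker requires P·MP_L = w: 3·2·L^(-2/3) = 1.5.
So L^(-2/3) = 0.25, which gives L = 8.

L* = 8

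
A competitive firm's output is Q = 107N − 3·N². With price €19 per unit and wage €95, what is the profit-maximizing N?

N* = 17

The marginal product of N is MP_N = 107 − 6N.
A price-taking firm hires until the value of the marginal product equals the wage: P·MP_N = w, so 19·(107 − 6N) = 95.
Then 107 − 6N = 5, giving N = 17.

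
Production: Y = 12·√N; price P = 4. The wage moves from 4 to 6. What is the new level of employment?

From P·MP_N = w with MP_N = 6·N^(-1/2), the labor demand is N(w) = (24/w)^(2).
At w = 4: N = 36. At w = 6: N = 16.

N* = 16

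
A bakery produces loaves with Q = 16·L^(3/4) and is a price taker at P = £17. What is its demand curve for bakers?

L(w) = (204/w)^(4)

MP_L = (3/4)·16·L^(-1/4) = 12·L^(-1/4).
Setting P·MP_L = w: 204·L^(-1/4) = w.
Solving for L: L^(-1/4) = w/204, so L = (204/w)^(4).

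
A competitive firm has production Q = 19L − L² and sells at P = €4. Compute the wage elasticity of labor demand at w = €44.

ε = -1.375

From P·MP_L = w with MP_L = 19 − 2L, labor demand is L(w) = (19 − w/4)/2.
dL/dw = −1/(8) = -0.125.
At w = 44, L = 4, so ε = (dL/dw)·(w/L) = (-0.125)·(44/4) = -1.375.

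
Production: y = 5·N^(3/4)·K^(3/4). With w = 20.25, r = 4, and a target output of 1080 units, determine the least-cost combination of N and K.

N* = 16, K* = 81

Cost minimization requires the marginal rate of technical substitution to equal the input-price ratio: MP_N/MP_K = w/r.
Here MP_N/MP_K = (3/4)·(K/N)/(3/4) = (K/N). Setting this equal to 20.25/4 = 5.0625 gives K = 5.0625N.
Substituting into y = 1080: 5·N^(3/4)·(5.0625N)^(3/4) = 1080.
Solving, N = 16 and K = 81.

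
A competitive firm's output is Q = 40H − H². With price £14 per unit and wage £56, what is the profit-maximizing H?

H* = 18

The marginal product of H is MP_H = 40 − 2H.
A price-taking firm hires until the value of the marginal product equals the wage: P·MP_H = w, so 14·(40 − 2H) = 56.
Then 40 − 2H = 4, giving H = 18.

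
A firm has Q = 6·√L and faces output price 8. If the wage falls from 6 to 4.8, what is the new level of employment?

L* = 25

From P·MP_L = w with MP_L = 3·L^(-1/2), the labor demand is L(w) = (24/w)^(2).
At w = 6: L = 16. At w = 4.8: L = 25.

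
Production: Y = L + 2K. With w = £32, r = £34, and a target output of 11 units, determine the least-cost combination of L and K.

The inputs are perfect substitutes, so the firm uses whichever has the lower cost per unit of output.
Cost per unit of output via L is 32; via K it is 17. K is cheaper.
Producing Y = 11 with K alone: L = 0, K = 5.5.

L* = 0, K* = 5.5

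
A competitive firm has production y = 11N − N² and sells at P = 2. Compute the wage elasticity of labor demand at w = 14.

ε = -1.75

From P·MP_N = w with MP_N = 11 − 2N, labor demand is N(w) = (11 − w/2)/2.
dN/dw = −1/(4) = -0.25.
At w = 14, N = 2, so ε = (dN/dw)·(w/N) = (-0.25)·(14/2) = -1.75.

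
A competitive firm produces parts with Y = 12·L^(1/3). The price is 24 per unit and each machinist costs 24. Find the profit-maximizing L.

L* = 8

MP_L = (1/3)·12·L^(-2/3) = 4·L^(-2/3).
Profit maximization for a price taker requires P·MP_L = w: 24·4·L^(-2/3) = 24.
So L^(-2/3) = 0.25, which gives L = 8.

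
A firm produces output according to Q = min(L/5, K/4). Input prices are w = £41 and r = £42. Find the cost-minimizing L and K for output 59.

L* = 295, K* = 236

With a fixed-proportions technology, the cost-minimizing bundle uses no slack in either input: L/5 = K/4 = Q.
So L = 5·59 = 295 and K = 4·59 = 236.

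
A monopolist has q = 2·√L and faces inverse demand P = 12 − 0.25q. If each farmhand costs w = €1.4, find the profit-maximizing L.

L* = 25

Marginal revenue from the inverse demand is MR = 12 − 0.5q.
The marginal product is MP_L = L^(-1/2).
A monopolist hires until marginal revenue product equals the wage: MR·MP_L = w.
At L, q = 2·√L. Substituting and solving: (12 − √L)·L^(-1/2) = 1.4 gives L = 25.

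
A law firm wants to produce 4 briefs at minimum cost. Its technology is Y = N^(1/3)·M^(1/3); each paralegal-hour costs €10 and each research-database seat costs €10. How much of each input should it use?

Cost minimization requires the marginal rate of technical substitution to equal the input-price ratio: MP_N/MP_M = w/r.
Here MP_N/MP_M = (1/3)·(M/N)/(1/3) = (M/N). Setting this equal to 10/10 = 1 gives M = N.
Substituting into Y = 4: N^(1/3)·(N)^(1/3) = 4.
Solving, N = 8 and M = 8.

N* = 8, M* = 8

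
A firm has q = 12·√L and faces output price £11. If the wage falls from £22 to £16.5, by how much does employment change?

ΔL = 7

From P·MP_L = w with MP_L = 6·L^(-1/2), the labor demand is L(w) = (66/w)^(2).
At w = 22: L = 9. At w = 16.5: L = 16.
ΔL = 16 − 9 = 7.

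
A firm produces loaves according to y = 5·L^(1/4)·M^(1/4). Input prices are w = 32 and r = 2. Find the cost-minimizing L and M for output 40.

L* = 16, M* = 256

Cost minimization requires the marginal rate of technical substitution to equal the input-price ratio: MP_L/MP_M = w/r.
Here MP_L/MP_M = (1/4)·(M/L)/(1/4) = (M/L). Setting this equal to 32/2 = 16 gives M = 16L.
Substituting into y = 40: 5·L^(1/4)·(16L)^(1/4) = 40.
Solving, L = 16 and M = 256.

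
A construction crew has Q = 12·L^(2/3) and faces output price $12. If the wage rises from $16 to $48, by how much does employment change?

From P·MP_L = w with MP_L = 8·L^(-1/3), the labor demand is L(w) = (96/w)^(3).
At w = 16: L = 216. At w = 48: L = 8.
ΔL = 8 − 216 = -208.

ΔL = -208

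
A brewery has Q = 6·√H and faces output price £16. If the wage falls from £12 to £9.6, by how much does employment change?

From P·MP_H = w with MP_H = 3·H^(-1/2), the labor demand is H(w) = (48/w)^(2).
At w = 12: H = 16. At w = 9.6: H = 25.
ΔH = 25 − 16 = 9.

ΔH = 9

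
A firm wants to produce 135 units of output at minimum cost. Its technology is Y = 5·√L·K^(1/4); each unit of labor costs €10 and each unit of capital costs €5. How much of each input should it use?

L* = 81, K* = 81

Cost minimization requires the marginal rate of technical substitution to equal the input-price ratio: MP_L/MP_K = w/r.
Here MP_L/MP_K = (1/2)·(K/L)/(1/4) = 2·(K/L). Setting this equal to 10/5 = 2 gives K = L.
Substituting into Y = 135: 5·L^(1/2)·(L)^(1/4) = 135.
Solving, L = 81 and K = 81.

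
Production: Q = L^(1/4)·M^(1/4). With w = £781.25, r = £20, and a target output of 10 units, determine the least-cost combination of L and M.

Cost minimization requires the marginal rate of technical substitution to equal the input-price ratio: MP_L/MP_M = w/r.
Here MP_L/MP_M = (1/4)·(M/L)/(1/4) = (M/L). Setting this equal to 781.25/20 = 39.0625 gives M = 39.0625L.
Substituting into Q = 10: L^(1/4)·(39.0625L)^(1/4) = 10.
Solving, L = 16 and M = 625.

L* = 16, M* = 625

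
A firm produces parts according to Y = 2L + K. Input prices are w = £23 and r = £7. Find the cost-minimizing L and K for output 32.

The inputs are perfect substitutes, so the firm uses whichever has the lower cost per unit of output.
Cost per unit of output via L is 11.5; via K it is 7. K is cheaper.
Producing Y = 32 with K alone: L = 0, K = 32.

L* = 0, K* = 32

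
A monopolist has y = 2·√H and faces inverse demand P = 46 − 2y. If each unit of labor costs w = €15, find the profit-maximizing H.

Marginal revenue from the inverse demand is MR = 46 − 4y.
The marginal product is MP_H = H^(-1/2).
A monopolist hires until marginal revenue product equals the wage: MR·MP_H = w.
At H, y = 2·√H. Substituting and solving: (46 − 8·√H)·H^(-1/2) = 15 gives H = 4.

H* = 4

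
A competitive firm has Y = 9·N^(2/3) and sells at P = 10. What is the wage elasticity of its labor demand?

MP_N = (2/3)·9·N^(-1/3), so P·MP_N = w gives 60·N^(-1/3) = w.
Solving, N(w) = (60/w)^(3). This is a constant-elasticity form: N ∝ w^(−3), so ε = −3.

ε = -3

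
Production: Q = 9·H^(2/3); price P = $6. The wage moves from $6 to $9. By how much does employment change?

ΔH = -152

From P·MP_H = w with MP_H = 6·H^(-1/3), the labor demand is H(w) = (36/w)^(3).
At w = 6: H = 216. At w = 9: H = 64.
ΔH = 64 − 216 = -152.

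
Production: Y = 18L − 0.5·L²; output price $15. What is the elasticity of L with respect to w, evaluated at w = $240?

ε = -8

From P·MP_L = w with MP_L = 18 − L, labor demand is L(w) = 18 − w/15.
dL/dw = −1/(15) = -1/15.
At w = 240, L = 2, so ε = (dL/dw)·(w/L) = (-1/15)·(240/2) = -8.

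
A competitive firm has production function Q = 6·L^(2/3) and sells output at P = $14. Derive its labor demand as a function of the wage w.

L(w) = 175616/w³

MP_L = (2/3)·6·L^(-1/3) = 4·L^(-1/3).
Setting P·MP_L = w: 56·L^(-1/3) = w.
Solving for L: L^(-1/3) = w/56, so L = (56/w)^(3).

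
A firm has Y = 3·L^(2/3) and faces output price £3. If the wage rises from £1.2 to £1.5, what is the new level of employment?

From P·MP_L = w with MP_L = 2·L^(-1/3), the labor demand is L(w) = (6/w)^(3).
At w = 1.2: L = 125. At w = 1.5: L = 64.

L* = 64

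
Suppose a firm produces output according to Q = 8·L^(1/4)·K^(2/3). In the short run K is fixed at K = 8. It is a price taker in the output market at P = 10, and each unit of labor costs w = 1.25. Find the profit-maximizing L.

L* = 256

With K = 8, MP_L = (1/4)·8·L^(-3/4)·8^(2/3) = 8·L^(-3/4).
Profit maximization for a price taker requires P·MP_L = w: 10·8·L^(-3/4) = 1.25.
So L^(-3/4) = 0.015625, which gives L = 256.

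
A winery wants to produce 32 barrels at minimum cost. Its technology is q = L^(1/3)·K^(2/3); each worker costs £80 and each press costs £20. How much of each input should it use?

L* = 8, K* = 64

Cost minimization requires the marginal rate of technical substitution to equal the input-price ratio: MP_L/MP_K = w/r.
Here MP_L/MP_K = (1/3)·(K/L)/(2/3) = 0.5·(K/L). Setting this equal to 80/20 = 4 gives K = 8L.
Substituting into q = 32: L^(1/3)·(8L)^(2/3) = 32.
Solving, L = 8 and K = 64.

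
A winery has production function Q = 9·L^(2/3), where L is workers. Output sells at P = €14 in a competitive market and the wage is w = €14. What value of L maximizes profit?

L* = 216

MP_L = (2/3)·9·L^(-1/3) = 6·L^(-1/3).
Profit maximization for a price taker requires P·MP_L = w: 14·6·L^(-1/3) = 14.
So L^(-1/3) = 1/6, which gives L = 216.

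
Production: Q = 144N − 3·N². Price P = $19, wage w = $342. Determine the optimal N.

The marginal product of N is MP_N = 144 − 6N.
A price-taking firm hires until the value of the marginal product equals the wage: P·MP_N = w, so 19·(144 − 6N) = 342.
Then 144 − 6N = 18, giving N = 21.

N* = 21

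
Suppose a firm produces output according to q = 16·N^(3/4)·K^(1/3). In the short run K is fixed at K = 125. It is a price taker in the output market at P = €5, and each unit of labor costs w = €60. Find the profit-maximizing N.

N* = 625

With K = 125, MP_N = (3/4)·16·N^(-1/4)·125^(1/3) = 60·N^(-1/4).
Profit maximization for a price taker requires P·MP_N = w: 5·60·N^(-1/4) = 60.
So N^(-1/4) = 0.2, which gives N = 625.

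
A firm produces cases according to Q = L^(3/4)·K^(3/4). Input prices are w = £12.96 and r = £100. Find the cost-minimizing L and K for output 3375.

Cost minimization requires the marginal rate of technical substitution to equal the input-price ratio: MP_L/MP_K = w/r.
Here MP_L/MP_K = (3/4)·(K/L)/(3/4) = (K/L). Setting this equal to 12.96/100 = 0.1296 gives K = 0.1296L.
Substituting into Q = 3375: L^(3/4)·(0.1296L)^(3/4) = 3375.
Solving, L = 625 and K = 81.

L* = 625, K* = 81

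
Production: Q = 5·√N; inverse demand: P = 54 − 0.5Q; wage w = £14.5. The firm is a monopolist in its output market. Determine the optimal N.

N* = 25

Marginal revenue from the inverse demand is MR = 54 − Q.
The marginal product is MP_N = 2.5·N^(-1/2).
A monopolist hires until marginal revenue product equals the wage: MR·MP_N = w.
At N, Q = 5·√N. Substituting and solving: (54 − 5·√N)·2.5·N^(-1/2) = 14.5 gives N = 25.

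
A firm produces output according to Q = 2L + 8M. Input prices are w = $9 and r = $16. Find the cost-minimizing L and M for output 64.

The inputs are perfect substitutes, so the firm uses whichever has the lower cost per unit of output.
Cost per unit of output via L is w/2 = 4.5; via M it is r/8 = 2. M is cheaper.
Producing Q = 64 with M alone: L = 0, M = 8.

L* = 0, M* = 8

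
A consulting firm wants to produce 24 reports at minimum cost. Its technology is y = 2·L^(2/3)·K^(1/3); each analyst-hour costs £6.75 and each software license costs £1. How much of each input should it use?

Cost minimization requires the marginal rate of technical substitution to equal the input-price ratio: MP_L/MP_K = w/r.
Here MP_L/MP_K = (2/3)·(K/L)/(1/3) = 2·(K/L). Setting this equal to 6.75/1 = 6.75 gives K = 3.375L.
Substituting into y = 24: 2·L^(2/3)·(3.375L)^(1/3) = 24.
Solving, L = 8 and K = 27.

L* = 8, K* = 27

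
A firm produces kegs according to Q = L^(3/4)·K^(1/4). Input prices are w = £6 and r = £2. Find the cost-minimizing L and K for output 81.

L* = 81, K* = 81

Cost minimization requires the marginal rate of technical substitution to equal the input-price ratio: MP_L/MP_K = w/r.
Here MP_L/MP_K = (3/4)·(K/L)/(1/4) = 3·(K/L). Setting this equal to 6/2 = 3 gives K = L.
Substituting into Q = 81: L^(3/4)·(L)^(1/4) = 81.
Solving, L = 81 and K = 81.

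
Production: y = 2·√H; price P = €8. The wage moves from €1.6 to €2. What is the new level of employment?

H* = 16

From P·MP_H = w with MP_H = H^(-1/2), the labor demand is H(w) = (8/w)^(2).
At w = 1.6: H = 25. At w = 2: H = 16.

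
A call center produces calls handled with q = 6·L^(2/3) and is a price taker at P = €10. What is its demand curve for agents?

MP_L = (2/3)·6·L^(-1/3) = 4·L^(-1/3).
Setting P·MP_L = w: 40·L^(-1/3) = w.
Solving for L: L^(-1/3) = w/40, so L = (40/w)^(3).

L(w) = 64000/w³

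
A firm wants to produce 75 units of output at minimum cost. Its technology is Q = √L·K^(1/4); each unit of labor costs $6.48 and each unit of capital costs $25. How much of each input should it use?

L* = 625, K* = 81

Cost minimization requires the marginal rate of technical substitution to equal the input-price ratio: MP_L/MP_K = w/r.
Here MP_L/MP_K = (1/2)·(K/L)/(1/4) = 2·(K/L). Setting this equal to 6.48/25 = 0.2592 gives K = 0.1296L.
Substituting into Q = 75: L^(1/2)·(0.1296L)^(1/4) = 75.
Solving, L = 625 and K = 81.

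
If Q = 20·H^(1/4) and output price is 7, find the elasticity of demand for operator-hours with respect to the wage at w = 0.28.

ε = -4/3

MP_H = (1/4)·20·H^(-3/4), so P·MP_H = w gives 35·H^(-3/4) = w.
Solving, H(w) = (35/w)^(4/3). This is a constant-elasticity form: H ∝ w^(−4/3), so ε = −4/3.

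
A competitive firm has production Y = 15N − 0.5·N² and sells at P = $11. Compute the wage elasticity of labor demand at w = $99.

ε = -1.5

From P·MP_N = w with MP_N = 15 − N, labor demand is N(w) = 15 − w/11.
dN/dw = −1/(11) = -1/11.
At w = 99, N = 6, so ε = (dN/dw)·(w/N) = (-1/11)·(99/6) = -1.5.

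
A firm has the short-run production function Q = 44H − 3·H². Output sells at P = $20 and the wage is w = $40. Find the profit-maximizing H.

The marginal product of H is MP_H = 44 − 6H.
A price-taking firm hires until the value of the marginal product equals the wage: P·MP_H = w, so 20·(44 − 6H) = 40.
Then 44 − 6H = 2, giving H = 7.

H* = 7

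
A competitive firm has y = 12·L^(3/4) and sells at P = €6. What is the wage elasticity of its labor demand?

MP_L = (3/4)·12·L^(-1/4), so P·MP_L = w gives 54·L^(-1/4) = w.
Solving, L(w) = (54/w)^(4). This is a constant-elasticity form: L ∝ w^(−4), so ε = −4.

ε = -4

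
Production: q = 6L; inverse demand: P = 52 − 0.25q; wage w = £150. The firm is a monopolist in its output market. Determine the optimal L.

Marginal revenue from the inverse demand is MR = 52 − 0.5q.
The marginal product is MP_L = 6.
A monopolist hires until marginal revenue product equals the wage: MR·MP_L = w.
(52 − 3L)·6 = 150, so L = 9.

L* = 9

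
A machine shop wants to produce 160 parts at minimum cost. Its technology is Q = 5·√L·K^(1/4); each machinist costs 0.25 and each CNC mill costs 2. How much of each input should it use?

L* = 256, K* = 16

Cost minimization requires the marginal rate of technical substitution to equal the input-price ratio: MP_L/MP_K = w/r.
Here MP_L/MP_K = (1/2)·(K/L)/(1/4) = 2·(K/L). Setting this equal to 0.25/2 = 0.125 gives K = 0.0625L.
Substituting into Q = 160: 5·L^(1/2)·(0.0625L)^(1/4) = 160.
Solving, L = 256 and K = 16.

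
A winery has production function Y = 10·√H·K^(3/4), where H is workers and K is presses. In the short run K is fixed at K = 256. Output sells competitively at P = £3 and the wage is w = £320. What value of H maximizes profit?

H* = 9

With K = 256, MP_H = (1/2)·10·H^(-1/2)·256^(3/4) = 320·H^(-1/2).
Profit maximization for a price taker requires P·MP_H = w: 3·320·H^(-1/2) = 320.
So H^(-1/2) = 1/3, which gives H = 9.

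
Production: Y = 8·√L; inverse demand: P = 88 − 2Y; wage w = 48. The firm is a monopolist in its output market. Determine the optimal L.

L* = 4

Marginal revenue from the inverse demand is MR = 88 − 4Y.
The marginal product is MP_L = 4·L^(-1/2).
A monopolist hires until marginal revenue product equals the wage: MR·MP_L = w.
At L, Y = 8·√L. Substituting and solving: (88 − 32·√L)·4·L^(-1/2) = 48 gives L = 4.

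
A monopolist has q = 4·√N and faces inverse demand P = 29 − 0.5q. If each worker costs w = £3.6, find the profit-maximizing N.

Marginal revenue from the inverse demand is MR = 29 − q.
The marginal product is MP_N = 2·N^(-1/2).
A monopolist hires until marginal revenue product equals the wage: MR·MP_N = w.
At N, q = 4·√N. Substituting and solving: (29 − 4·√N)·2·N^(-1/2) = 3.6 gives N = 25.

N* = 25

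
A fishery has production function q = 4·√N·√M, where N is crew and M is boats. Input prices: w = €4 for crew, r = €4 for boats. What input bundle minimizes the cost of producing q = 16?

N* = 4, M* = 4

Cost minimization requires the marginal rate of technical substitution to equal the input-price ratio: MP_N/MP_M = w/r.
Here MP_N/MP_M = (1/2)·(M/N)/(1/2) = (M/N). Setting this equal to 4/4 = 1 gives M = N.
Substituting into q = 16: 4·N^(1/2)·(N)^(1/2) = 16.
Solving, N = 4 and M = 4.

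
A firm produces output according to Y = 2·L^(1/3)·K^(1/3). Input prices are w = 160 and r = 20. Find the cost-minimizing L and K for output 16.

Cost minimization requires the marginal rate of technical substitution to equal the input-price ratio: MP_L/MP_K = w/r.
Here MP_L/MP_K = (1/3)·(K/L)/(1/3) = (K/L). Setting this equal to 160/20 = 8 gives K = 8L.
Substituting into Y = 16: 2·L^(1/3)·(8L)^(1/3) = 16.
Solving, L = 8 and K = 64.

L* = 8, K* = 64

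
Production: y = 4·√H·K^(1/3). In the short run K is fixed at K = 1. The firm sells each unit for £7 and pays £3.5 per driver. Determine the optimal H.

With K = 1, MP_H = (1/2)·4·H^(-1/2)·1^(1/3) = 2·H^(-1/2).
Profit maximization for a price taker requires P·MP_H = w: 7·2·H^(-1/2) = 3.5.
So H^(-1/2) = 0.25, which gives H = 16.

H* = 16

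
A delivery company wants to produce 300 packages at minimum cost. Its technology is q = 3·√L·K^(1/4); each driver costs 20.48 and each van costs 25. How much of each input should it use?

L* = 625, K* = 256

Cost minimization requires the marginal rate of technical substitution to equal the input-price ratio: MP_L/MP_K = w/r.
Here MP_L/MP_K = (1/2)·(K/L)/(1/4) = 2·(K/L). Setting this equal to 20.48/25 = 0.8192 gives K = 0.4096L.
Substituting into q = 300: 3·L^(1/2)·(0.4096L)^(1/4) = 300.
Solving, L = 625 and K = 256.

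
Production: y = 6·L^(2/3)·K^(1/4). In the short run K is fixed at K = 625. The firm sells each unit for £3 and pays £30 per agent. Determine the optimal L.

L* = 8

With K = 625, MP_L = (2/3)·6·L^(-1/3)·625^(1/4) = 20·L^(-1/3).
Profit maximization for a price taker requires P·MP_L = w: 3·20·L^(-1/3) = 30.
So L^(-1/3) = 0.5, which gives L = 8.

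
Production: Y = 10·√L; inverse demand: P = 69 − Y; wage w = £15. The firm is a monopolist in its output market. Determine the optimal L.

L* = 9

Marginal revenue from the inverse demand is MR = 69 − 2Y.
The marginal product is MP_L = 5·L^(-1/2).
A monopolist hires until marginal revenue product equals the wage: MR·MP_L = w.
At L, Y = 10·√L. Substituting and solving: (69 − 20·√L)·5·L^(-1/2) = 15 gives L = 9.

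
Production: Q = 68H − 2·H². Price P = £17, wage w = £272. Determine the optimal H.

H* = 13

The marginal product of H is MP_H = 68 − 4H.
A price-taking firm hires until the value of the marginal product equals the wage: P·MP_H = w, so 17·(68 − 4H) = 272.
Then 68 − 4H = 16, giving H = 13.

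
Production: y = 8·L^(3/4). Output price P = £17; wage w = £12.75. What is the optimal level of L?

MP_L = (3/4)·8·L^(-1/4) = 6·L^(-1/4).
Profit maximization for a price taker requires P·MP_L = w: 17·6·L^(-1/4) = 12.75.
So L^(-1/4) = 0.125, which gives L = 4096.

L* = 4096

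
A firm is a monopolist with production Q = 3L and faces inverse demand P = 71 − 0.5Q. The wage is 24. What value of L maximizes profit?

L* = 21

Marginal revenue from the inverse demand is MR = 71 − Q.
The marginal product is MP_L = 3.
A monopolist hires until marginal revenue product equals the wage: MR·MP_L = w.
(71 − 3L)·3 = 24, so L = 21.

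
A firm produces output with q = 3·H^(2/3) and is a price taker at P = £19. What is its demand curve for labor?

MP_H = (2/3)·3·H^(-1/3) = 2·H^(-1/3).
Setting P·MP_H = w: 38·H^(-1/3) = w.
Solving for H: H^(-1/3) = w/38, so H = (38/w)^(3).

H(w) = 54872/w³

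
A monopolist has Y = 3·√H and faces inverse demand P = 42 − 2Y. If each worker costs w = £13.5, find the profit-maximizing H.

H* = 4

Marginal revenue from the inverse demand is MR = 42 − 4Y.
The marginal product is MP_H = 1.5·H^(-1/2).
A monopolist hires until marginal revenue product equals the wage: MR·MP_H = w.
At H, Y = 3·√H. Substituting and solving: (42 − 12·√H)·1.5·H^(-1/2) = 13.5 gives H = 4.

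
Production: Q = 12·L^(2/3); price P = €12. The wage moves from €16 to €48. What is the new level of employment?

L* = 8

From P·MP_L = w with MP_L = 8·L^(-1/3), the labor demand is L(w) = (96/w)^(3).
At w = 16: L = 216. At w = 48: L = 8.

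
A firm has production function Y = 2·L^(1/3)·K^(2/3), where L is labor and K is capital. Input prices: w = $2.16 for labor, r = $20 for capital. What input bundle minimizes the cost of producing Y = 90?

L* = 125, K* = 27

Cost minimization requires the marginal rate of technical substitution to equal the input-price ratio: MP_L/MP_K = w/r.
Here MP_L/MP_K = (1/3)·(K/L)/(2/3) = 0.5·(K/L). Setting this equal to 2.16/20 = 0.108 gives K = 0.216L.
Substituting into Y = 90: 2·L^(1/3)·(0.216L)^(2/3) = 90.
Solving, L = 125 and K = 27.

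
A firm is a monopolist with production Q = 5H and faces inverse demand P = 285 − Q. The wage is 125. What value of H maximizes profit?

H* = 26

Marginal revenue from the inverse demand is MR = 285 − 2Q.
The marginal product is MP_H = 5.
A monopolist hires until marginal revenue product equals the wage: MR·MP_H = w.
(285 − 10H)·5 = 125, so H = 26.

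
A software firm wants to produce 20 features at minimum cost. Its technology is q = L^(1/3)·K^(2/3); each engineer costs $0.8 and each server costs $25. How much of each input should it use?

Cost minimization requires the marginal rate of technical substitution to equal the input-price ratio: MP_L/MP_K = w/r.
Here MP_L/MP_K = (1/3)·(K/L)/(2/3) = 0.5·(K/L). Setting this equal to 0.8/25 = 0.032 gives K = 0.064L.
Substituting into q = 20: L^(1/3)·(0.064L)^(2/3) = 20.
Solving, L = 125 and K = 8.

L* = 125, K* = 8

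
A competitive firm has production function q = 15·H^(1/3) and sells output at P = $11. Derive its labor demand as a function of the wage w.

MP_H = (1/3)·15·H^(-2/3) = 5·H^(-2/3).
Setting P·MP_H = w: 55·H^(-2/3) = w.
Solving for H: H^(-2/3) = w/55, so H = (55/w)^(3/2).

H(w) = (55/w)^(3/2)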